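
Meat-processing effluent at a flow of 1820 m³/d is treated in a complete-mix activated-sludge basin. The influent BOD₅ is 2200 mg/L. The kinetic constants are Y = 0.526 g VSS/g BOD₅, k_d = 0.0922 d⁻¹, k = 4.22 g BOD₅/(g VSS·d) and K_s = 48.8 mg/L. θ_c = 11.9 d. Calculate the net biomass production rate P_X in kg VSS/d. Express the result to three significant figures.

Effluent substrate depends only on kinetics and SRT: S = K_s(1 + k_d θ_c) / [θ_c(Yk − k_d) − 1] = 48.8 × (1 + 0.0922 × 11.9) / [11.9 × (0.526 × 4.22 − 0.0922) − 1] = 102.3 / 24.32 = 4.209 mg/L.
Observed yield with endogenous decay: Y_obs = Y / (1 + k_d·θ_c) = 0.526 / (1 + 0.0922 × 11.9) = 0.526 / 2.097 = 0.2508 g VSS/g BOD₅.
Mass of BOD₅ removed per day: Q(S₀ − S) = 1820 × 2196 g/m³ = 3996 kg/d.
So the net sludge growth is P_X = 0.2508 × 3996 = 1002 kg VSS/d.

P_X ≈ 1000 kg VSS/d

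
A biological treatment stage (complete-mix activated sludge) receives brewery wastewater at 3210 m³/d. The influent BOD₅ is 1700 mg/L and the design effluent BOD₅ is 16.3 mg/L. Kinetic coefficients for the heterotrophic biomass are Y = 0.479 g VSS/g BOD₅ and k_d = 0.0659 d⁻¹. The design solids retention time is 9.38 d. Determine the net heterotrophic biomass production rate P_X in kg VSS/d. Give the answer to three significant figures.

P_X ≈ 1600 kg VSS/d

Correct the yield for decay: Y_obs = Y/(1 + k_d θ_c) = 0.479 / (1 + 0.0659 × 9.38) = 0.479 / 1.618 = 0.2960.
Mass of BOD₅ removed per day: Q(S₀ − S) = 3210 × 1684 g/m³ = 5405 kg/d.
Net biomass production P_X = Y_obs × Q·(S₀ − S) = 0.2960 × 5405 = 1600 kg VSS/d.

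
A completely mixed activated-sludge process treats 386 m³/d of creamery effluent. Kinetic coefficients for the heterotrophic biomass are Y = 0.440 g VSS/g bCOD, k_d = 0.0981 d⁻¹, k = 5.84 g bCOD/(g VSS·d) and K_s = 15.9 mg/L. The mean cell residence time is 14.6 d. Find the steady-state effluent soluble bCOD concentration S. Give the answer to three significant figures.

S ≈ 1.10 mg/L

For a completely mixed reactor with recycle the Lawrence–McCarty relation gives S = K_s·(1 + k_d·θ_c) / [θ_c·(Y·k − k_d) − 1] = 15.9 × (1 + 0.0981 × 14.6) / [14.6 × (0.440 × 5.84 − 0.0981) − 1] = 38.67 / 35.08 = 1.102 mg/L.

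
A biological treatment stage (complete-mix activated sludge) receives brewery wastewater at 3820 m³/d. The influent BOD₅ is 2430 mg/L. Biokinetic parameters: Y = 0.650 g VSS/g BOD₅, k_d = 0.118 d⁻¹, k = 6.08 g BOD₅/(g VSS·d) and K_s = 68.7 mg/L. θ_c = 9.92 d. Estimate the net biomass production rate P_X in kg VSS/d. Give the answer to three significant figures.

For a completely mixed reactor with recycle the Lawrence–McCarty relation gives S = K_s·(1 + k_d·θ_c) / [θ_c·(Y·k − k_d) − 1] = 68.7 × (1 + 0.118 × 9.92) / [9.92 × (0.650 × 6.08 − 0.118) − 1] = 149.1 / 37.03 = 4.027 mg/L.
Correct the yield for decay: Y_obs = Y/(1 + k_d θ_c) = 0.650 / (1 + 0.118 × 9.92) = 0.650 / 2.171 = 0.2995.
Mass of BOD₅ removed per day: Q(S₀ − S) = 3820 × 2426 g/m³ = 9267 kg/d.
Net biomass production P_X = Y_obs × Q·(S₀ − S) = 0.2995 × 9267 = 2775 kg VSS/d.

P_X ≈ 2780 kg VSS/d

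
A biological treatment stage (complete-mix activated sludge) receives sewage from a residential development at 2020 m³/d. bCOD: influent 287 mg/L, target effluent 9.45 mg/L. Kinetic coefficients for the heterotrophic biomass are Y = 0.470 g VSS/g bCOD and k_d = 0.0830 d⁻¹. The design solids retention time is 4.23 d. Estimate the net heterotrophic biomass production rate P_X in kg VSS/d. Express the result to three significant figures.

Correct the yield for decay: Y_obs = Y/(1 + k_d θ_c) = 0.470 / (1 + 0.0830 × 4.23) = 0.470 / 1.351 = 0.3479.
Mass of bCOD removed per day: Q(S₀ − S) = 2020 × 277.6 g/m³ = 560.7 kg/d.
P_X = Y_obs · Q(S₀ − S) = 0.3479 × 560.7 = 195.0 kg VSS/d.

P_X ≈ 195 kg VSS/d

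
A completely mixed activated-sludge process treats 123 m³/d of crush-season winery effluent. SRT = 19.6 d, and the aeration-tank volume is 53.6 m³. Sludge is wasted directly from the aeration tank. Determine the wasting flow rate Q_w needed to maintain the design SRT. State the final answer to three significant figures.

With mixed-liquor wasting, θ_c = V/Q_w, so Q_w = V/θ_c = 53.60/19.6 = 2.735 m³/d.

Q_w ≈ 2.73 m³/d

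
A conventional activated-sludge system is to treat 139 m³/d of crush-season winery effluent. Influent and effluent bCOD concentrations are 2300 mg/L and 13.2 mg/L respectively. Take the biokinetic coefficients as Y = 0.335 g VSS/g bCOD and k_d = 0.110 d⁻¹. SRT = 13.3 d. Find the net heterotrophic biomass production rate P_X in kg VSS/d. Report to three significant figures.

Y_obs = Y / (1 + k_d θ_c) = 0.335 / (1 + 0.110 × 13.3) = 0.335 / 2.463 = 0.1360.
Substrate removed = Q·(S₀ − S) = 139 m³/d × (2300 − 13.2) g/m³ = 3.18×10^5 g/d = 317.9 kg/d.
Biomass produced: P_X = Y_obs·Q·ΔS = 0.1360 × 317.9 ≈ 43.23 kg VSS/d.

P_X ≈ 43.2 kg VSS/d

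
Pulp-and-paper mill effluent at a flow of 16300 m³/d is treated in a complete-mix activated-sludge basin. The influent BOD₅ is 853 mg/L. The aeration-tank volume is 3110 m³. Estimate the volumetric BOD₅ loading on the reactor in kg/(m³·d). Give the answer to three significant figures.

L_v ≈ 4.47 kg BOD₅/(m³·d)

Applied BOD₅ load per unit volume = Q·S₀/V = (16300 × 853/1000)/3110 = 4.471 kg BOD₅·m⁻³·d⁻¹.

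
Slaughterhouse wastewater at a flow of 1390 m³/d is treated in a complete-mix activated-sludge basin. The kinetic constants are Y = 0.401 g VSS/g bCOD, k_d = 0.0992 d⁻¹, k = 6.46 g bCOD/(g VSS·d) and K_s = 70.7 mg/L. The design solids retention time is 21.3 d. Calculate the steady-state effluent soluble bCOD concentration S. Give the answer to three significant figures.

S ≈ 4.23 mg/L

For a completely mixed reactor with recycle the Lawrence–McCarty relation gives S = K_s·(1 + k_d·θ_c) / [θ_c·(Y·k − k_d) − 1] = 70.7 × (1 + 0.0992 × 21.3) / [21.3 × (0.401 × 6.46 − 0.0992) − 1] = 220.1 / 52.06 = 4.227 mg/L.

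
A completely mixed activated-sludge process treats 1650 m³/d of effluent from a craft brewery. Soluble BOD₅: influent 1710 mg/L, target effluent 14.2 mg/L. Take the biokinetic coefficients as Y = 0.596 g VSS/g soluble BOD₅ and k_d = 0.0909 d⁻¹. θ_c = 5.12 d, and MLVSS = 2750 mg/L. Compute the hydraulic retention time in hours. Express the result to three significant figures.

τ ≈ 30.8 h

From the SRT design equation V = Y Q (S₀−S) θ_c / [X (1 + k_d θ_c)] = 0.596 × 1650 × (1710 − 14.2) × 5.12 / [2750 × (1 + 0.0909 × 5.12)] = 8.54×10^6 / 4030 = 2119 m³.
Hydraulic retention time τ = V/Q = 2119 / 1650 = 1.284 d = 30.82 h.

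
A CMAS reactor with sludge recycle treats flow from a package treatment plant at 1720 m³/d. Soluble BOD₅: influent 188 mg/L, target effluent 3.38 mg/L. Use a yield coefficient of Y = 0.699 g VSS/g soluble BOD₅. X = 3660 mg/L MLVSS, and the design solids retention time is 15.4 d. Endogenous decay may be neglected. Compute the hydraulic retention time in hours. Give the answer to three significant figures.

With k_d = 0 the design equation reduces to V = Y Q (S₀−S) θ_c / X = 0.699 × 1720 × (188 − 3.38) × 15.4 / 3660 = 934.0 m³.
HRT = V/Q = 934.0 m³ / 1720 m³·d⁻¹ = 0.5430 d × 24 = 13.03 h.

τ ≈ 13.0 h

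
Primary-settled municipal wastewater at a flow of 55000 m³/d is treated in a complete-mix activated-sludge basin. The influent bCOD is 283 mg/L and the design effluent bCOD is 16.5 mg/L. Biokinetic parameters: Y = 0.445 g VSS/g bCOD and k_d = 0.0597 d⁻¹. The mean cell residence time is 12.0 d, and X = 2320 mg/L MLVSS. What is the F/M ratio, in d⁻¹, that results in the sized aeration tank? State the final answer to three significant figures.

From the SRT design equation V = Y Q (S₀−S) θ_c / [X (1 + k_d θ_c)] = 0.445 × 55000 × (283 − 16.5) × 12.0 / [2320 × (1 + 0.0597 × 12.0)] = 7.83×10^7 / 3982 = 19656 m³.
F/M = Q·S₀ / (V·X) = 55000 × 283 / (19656 × 2320) = 0.3413 g bCOD·(g VSS·d)⁻¹.

F/M ≈ 0.341 d⁻¹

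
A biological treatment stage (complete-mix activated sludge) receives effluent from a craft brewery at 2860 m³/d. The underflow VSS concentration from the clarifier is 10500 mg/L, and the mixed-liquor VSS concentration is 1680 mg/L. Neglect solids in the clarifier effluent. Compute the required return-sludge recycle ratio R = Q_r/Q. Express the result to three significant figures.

R ≈ 0.190

Solids balance on the clarifier gives (1+R)X = R·X_r, so R = X/(X_r − X) = 1680 / (10500 − 1680) = 0.1905.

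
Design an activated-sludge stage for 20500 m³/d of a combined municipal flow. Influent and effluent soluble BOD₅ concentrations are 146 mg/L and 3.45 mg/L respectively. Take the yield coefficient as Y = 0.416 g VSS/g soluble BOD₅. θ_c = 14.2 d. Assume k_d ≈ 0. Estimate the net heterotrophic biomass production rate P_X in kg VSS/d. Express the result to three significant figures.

P_X ≈ 1220 kg VSS/d

Since k_d ≈ 0, Y_obs = Y = 0.416 g VSS/g soluble BOD₅.
Substrate removed = Q·(S₀ − S) = 20500 m³/d × (146 − 3.45) g/m³ = 2.92×10^6 g/d = 2922 kg/d.
Net biomass production P_X = Y_obs × Q·(S₀ − S) = 0.4160 × 2922 = 1216 kg VSS/d.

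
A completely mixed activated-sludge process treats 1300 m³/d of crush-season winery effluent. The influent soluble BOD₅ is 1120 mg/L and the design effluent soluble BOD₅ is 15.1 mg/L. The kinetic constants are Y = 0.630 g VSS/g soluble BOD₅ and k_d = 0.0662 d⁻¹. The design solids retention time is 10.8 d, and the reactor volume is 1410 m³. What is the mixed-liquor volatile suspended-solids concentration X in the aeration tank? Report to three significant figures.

X ≈ 4040 mg/L

X = Y·Q·ΔS·θ_c / [V·(1 + k_d θ_c)] = 0.630 × 1300 × (1120 − 15.1) × 10.8 / [1410 × (1 + 0.0662 × 10.8)] = 4042 mg/L.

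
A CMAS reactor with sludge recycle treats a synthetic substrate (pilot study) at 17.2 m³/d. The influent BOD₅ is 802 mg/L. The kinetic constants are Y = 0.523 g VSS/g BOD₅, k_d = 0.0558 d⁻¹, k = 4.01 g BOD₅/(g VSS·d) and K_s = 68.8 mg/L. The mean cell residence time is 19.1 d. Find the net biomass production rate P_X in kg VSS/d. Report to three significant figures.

P_X ≈ 3.48 kg VSS/d

Effluent substrate depends only on kinetics and SRT: S = K_s(1 + k_d θ_c) / [θ_c(Yk − k_d) − 1] = 68.8 × (1 + 0.0558 × 19.1) / [19.1 × (0.523 × 4.01 − 0.0558) − 1] = 142.1 / 37.99 = 3.741 mg/L.
Correct the yield for decay: Y_obs = Y/(1 + k_d θ_c) = 0.523 / (1 + 0.0558 × 19.1) = 0.523 / 2.066 = 0.2532.
ΔS = 802 − 3.74 = 798.3 mg/L, so the substrate removal rate is 17.2 × 798.3/1000 = 13.73 kg BOD₅/d.
Biomass produced: P_X = Y_obs·Q·ΔS = 0.2532 × 13.73 ≈ 3.476 kg VSS/d.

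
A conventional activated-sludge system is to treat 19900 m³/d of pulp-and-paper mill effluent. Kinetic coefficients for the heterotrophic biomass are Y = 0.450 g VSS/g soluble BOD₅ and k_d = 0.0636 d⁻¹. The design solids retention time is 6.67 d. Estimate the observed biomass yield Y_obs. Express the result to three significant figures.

The observed yield is Y_obs = Y/(1 + k_d·θ_c) = 0.450 / (1 + 0.0636 × 6.67) = 0.450 / 1.424 = 0.3160 g VSS per g soluble BOD₅ removed.

Y_obs ≈ 0.316 g VSS/g soluble BOD₅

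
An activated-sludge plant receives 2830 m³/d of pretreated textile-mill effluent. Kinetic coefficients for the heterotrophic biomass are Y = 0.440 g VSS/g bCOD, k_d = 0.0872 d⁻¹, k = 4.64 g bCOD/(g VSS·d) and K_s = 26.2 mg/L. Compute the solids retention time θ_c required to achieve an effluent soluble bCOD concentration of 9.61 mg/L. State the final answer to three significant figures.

At the target effluent, Y k S/(K_s+S) = 0.440×4.64×9.61/35.81 = 0.5479 d⁻¹.
1/θ_c = 0.5479 − 0.0872 = 0.4607 d⁻¹, so θ_c = 2.171 d.

θ_c ≈ 2.17 d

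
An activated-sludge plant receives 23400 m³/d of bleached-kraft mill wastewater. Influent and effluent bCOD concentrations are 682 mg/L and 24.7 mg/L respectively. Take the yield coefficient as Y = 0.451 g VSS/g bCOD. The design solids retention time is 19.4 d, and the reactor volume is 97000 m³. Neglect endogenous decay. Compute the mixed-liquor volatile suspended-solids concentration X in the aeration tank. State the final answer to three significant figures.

X ≈ 1390 mg/L

From V·X = Y·Q·(S₀ − S)·θ_c (decay neglected): X = 0.451 × 23400 × (682 − 24.7) × 19.4 / 97000 = 1387 mg/L.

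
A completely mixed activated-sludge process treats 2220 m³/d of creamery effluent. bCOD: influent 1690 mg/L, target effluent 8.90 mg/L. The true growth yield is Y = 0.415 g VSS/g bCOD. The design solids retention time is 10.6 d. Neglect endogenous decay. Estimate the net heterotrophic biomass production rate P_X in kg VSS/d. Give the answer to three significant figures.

With endogenous decay neglected, the observed yield equals the true yield: Y_obs = Y = 0.415 g VSS/g bCOD.
Q·(S₀ − S) = 2220 × (1690 − 8.90) × 10⁻³ = 3732 kg/d removed.
Biomass produced: P_X = Y_obs·Q·ΔS = 0.4150 × 3732 ≈ 1549 kg VSS/d.

P_X ≈ 1550 kg VSS/d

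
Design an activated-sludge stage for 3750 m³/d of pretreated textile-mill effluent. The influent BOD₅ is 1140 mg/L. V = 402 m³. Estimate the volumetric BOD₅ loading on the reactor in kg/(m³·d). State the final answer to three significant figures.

Applied BOD₅ load per unit volume = Q·S₀/V = (3750 × 1140/1000)/402.0 = 10.63 kg BOD₅·m⁻³·d⁻¹.

L_v ≈ 10.6 kg BOD₅/(m³·d)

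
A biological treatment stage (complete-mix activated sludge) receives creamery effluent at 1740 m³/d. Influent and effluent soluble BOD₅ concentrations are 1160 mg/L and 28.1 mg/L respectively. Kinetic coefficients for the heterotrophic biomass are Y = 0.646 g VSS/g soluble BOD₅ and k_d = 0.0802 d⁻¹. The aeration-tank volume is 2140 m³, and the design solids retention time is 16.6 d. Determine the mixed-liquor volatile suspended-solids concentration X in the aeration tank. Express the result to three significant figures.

X ≈ 4230 mg/L

From V·X·(1 + k_d·θ_c) = Y·Q·(S₀ − S)·θ_c: X = 0.646 × 1740 × (1160 − 28.1) × 16.6 / [2140 × (1 + 0.0802 × 16.6)] = 4233 mg/L.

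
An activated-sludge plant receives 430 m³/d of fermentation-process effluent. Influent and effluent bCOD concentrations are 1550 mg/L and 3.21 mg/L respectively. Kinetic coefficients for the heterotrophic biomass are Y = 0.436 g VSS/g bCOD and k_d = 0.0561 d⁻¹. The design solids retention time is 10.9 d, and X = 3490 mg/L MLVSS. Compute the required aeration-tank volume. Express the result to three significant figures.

Steady-state biomass mass balance: V·X·(1 + k_d·θ_c) = Y·Q·(S₀ − S)·θ_c, so V = 0.436 × 430 × (1550 − 3.21) × 10.9 / [3490 × (1 + 0.0561 × 10.9)] = 3.16×10^6 / 5624 = 562.0 m³.

V ≈ 562 m³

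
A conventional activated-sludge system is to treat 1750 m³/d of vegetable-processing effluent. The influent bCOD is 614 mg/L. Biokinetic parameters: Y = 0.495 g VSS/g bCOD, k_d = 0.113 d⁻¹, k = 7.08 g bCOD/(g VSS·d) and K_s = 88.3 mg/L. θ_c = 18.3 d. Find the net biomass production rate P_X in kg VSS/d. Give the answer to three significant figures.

P_X ≈ 172 kg VSS/d

For a completely mixed reactor with recycle the Lawrence–McCarty relation gives S = K_s·(1 + k_d·θ_c) / [θ_c·(Y·k − k_d) − 1] = 88.3 × (1 + 0.113 × 18.3) / [18.3 × (0.495 × 7.08 − 0.113) − 1] = 270.9 / 61.07 = 4.436 mg/L.
Y_obs = Y / (1 + k_d θ_c) = 0.495 / (1 + 0.113 × 18.3) = 0.495 / 3.068 = 0.1613.
Q·(S₀ − S) = 1750 × (614 − 4.44) × 10⁻³ = 1067 kg/d removed.
Biomass produced: P_X = Y_obs·Q·ΔS = 0.1613 × 1067 ≈ 172.1 kg VSS/d.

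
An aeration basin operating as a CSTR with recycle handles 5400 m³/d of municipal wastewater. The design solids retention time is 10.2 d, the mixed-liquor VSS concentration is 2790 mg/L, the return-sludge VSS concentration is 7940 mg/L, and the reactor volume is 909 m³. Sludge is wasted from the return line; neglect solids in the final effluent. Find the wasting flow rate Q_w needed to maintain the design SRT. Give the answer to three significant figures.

Q_w = (V·X)/(θ_c X_r) = 909.0 × 2790 / (10.2 × 7940) = 31.31 m³/d.

Q_w ≈ 31.3 m³/d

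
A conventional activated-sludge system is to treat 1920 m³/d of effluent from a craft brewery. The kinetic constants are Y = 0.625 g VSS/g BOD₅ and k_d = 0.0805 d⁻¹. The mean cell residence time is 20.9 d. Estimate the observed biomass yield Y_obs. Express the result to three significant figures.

Correct the yield for decay: Y_obs = Y/(1 + k_d θ_c) = 0.625 / (1 + 0.0805 × 20.9) = 0.625 / 2.682 = 0.2330.

Y_obs ≈ 0.233 g VSS/g BOD₅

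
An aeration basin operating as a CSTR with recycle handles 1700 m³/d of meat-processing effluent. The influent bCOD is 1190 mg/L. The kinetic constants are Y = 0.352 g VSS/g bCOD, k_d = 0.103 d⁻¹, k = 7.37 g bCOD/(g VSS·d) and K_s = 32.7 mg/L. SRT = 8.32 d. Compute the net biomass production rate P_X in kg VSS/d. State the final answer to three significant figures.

For a completely mixed reactor with recycle the Lawrence–McCarty relation gives S = K_s·(1 + k_d·θ_c) / [θ_c·(Y·k − k_d) − 1] = 32.7 × (1 + 0.103 × 8.32) / [8.32 × (0.352 × 7.37 − 0.103) − 1] = 60.72 / 19.73 = 3.078 mg/L.
Observed yield with endogenous decay: Y_obs = Y / (1 + k_d·θ_c) = 0.352 / (1 + 0.103 × 8.32) = 0.352 / 1.857 = 0.1896 g VSS/g bCOD.
Substrate removed = Q·(S₀ − S) = 1700 m³/d × (1190 − 3.08) g/m³ = 2.02×10^6 g/d = 2018 kg/d.
Net biomass production P_X = Y_obs × Q·(S₀ − S) = 0.1896 × 2018 = 382.5 kg VSS/d.

P_X ≈ 382 kg VSS/d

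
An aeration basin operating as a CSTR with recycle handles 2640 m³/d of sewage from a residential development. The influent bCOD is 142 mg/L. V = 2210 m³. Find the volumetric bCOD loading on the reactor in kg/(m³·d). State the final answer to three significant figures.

L_v ≈ 0.170 kg bCOD/(m³·d)

Volumetric loading L_v = Q·S₀ / V = 2640 × 142 g/m³ / 2210 m³ = 169.6 g/(m³·d) = 0.1696 kg bCOD/(m³·d).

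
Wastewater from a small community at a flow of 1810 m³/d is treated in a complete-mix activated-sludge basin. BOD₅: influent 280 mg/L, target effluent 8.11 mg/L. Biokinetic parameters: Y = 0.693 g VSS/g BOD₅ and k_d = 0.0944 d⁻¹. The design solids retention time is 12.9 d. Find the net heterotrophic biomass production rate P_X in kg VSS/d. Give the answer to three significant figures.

P_X ≈ 154 kg VSS/d

The observed yield is Y_obs = Y/(1 + k_d·θ_c) = 0.693 / (1 + 0.0944 × 12.9) = 0.693 / 2.218 = 0.3125 g VSS per g BOD₅ removed.
ΔS = 280 − 8.11 = 271.9 mg/L, so the substrate removal rate is 1810 × 271.9/1000 = 492.1 kg BOD₅/d.
So the net sludge growth is P_X = 0.3125 × 492.1 = 153.8 kg VSS/d.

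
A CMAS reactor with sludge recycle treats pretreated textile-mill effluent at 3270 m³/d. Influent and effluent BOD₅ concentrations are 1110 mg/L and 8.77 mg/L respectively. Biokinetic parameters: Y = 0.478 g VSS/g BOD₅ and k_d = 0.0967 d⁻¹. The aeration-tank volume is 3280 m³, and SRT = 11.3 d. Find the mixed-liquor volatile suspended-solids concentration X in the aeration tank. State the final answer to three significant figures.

Solving the biomass balance for X: X = Y Q (S₀−S) θ_c / [V (1+k_d θ_c)] = 0.478 × 3270 × (1110 − 8.77) × 11.3 / [3280 × (1 + 0.0967 × 11.3)] = 2834 mg/L.

X ≈ 2830 mg/L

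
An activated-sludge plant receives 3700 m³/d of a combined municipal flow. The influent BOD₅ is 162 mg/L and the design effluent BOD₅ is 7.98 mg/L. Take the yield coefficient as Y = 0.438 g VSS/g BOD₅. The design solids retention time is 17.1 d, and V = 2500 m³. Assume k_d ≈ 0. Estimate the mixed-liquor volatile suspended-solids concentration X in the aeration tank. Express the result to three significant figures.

X ≈ 1710 mg/L

Without decay, X = Y Q (S₀−S) θ_c / V = 0.438 × 3700 × (162 − 7.98) × 17.1 / 2500 = 1707 mg/L.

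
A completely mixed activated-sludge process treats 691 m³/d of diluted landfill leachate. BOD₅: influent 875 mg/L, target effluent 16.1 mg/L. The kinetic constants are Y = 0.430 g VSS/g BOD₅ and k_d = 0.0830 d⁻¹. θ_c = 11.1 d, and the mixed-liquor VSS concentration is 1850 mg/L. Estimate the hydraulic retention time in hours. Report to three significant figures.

Steady-state biomass mass balance: V·X·(1 + k_d·θ_c) = Y·Q·(S₀ − S)·θ_c, so V = 0.430 × 691 × (875 − 16.1) × 11.1 / [1850 × (1 + 0.0830 × 11.1)] = 2.83×10^6 / 3554 = 797.0 m³.
Hydraulic retention time τ = V/Q = 797.0 / 691 = 1.153 d = 27.68 h.

τ ≈ 27.7 h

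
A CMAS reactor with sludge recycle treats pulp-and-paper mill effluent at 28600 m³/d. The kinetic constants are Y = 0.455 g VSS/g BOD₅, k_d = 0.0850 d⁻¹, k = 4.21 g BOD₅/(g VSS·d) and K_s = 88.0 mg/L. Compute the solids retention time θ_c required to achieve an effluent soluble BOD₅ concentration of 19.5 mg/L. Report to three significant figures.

At the target effluent, Y k S/(K_s+S) = 0.455×4.21×19.5/107.5 = 0.3475 d⁻¹.
1/θ_c = 0.3475 − 0.0850 = 0.2625 d⁻¹, so θ_c = 3.810 d.

θ_c ≈ 3.81 d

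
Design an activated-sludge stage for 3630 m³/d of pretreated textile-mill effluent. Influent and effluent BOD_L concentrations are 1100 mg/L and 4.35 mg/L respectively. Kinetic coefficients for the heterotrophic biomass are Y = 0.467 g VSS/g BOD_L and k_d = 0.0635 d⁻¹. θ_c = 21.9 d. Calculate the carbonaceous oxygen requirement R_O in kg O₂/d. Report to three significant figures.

Correct the yield for decay: Y_obs = Y/(1 + k_d θ_c) = 0.467 / (1 + 0.0635 × 21.9) = 0.467 / 2.391 = 0.1953.
ΔS = 1100 − 4.35 = 1096 mg/L, so the substrate removal rate is 3630 × 1096/1000 = 3977 kg BOD_L/d.
Biomass synthesised: P_X = Y_obs × 3977 = 776.9 kg VSS/d.
Carbonaceous O₂ demand = substrate oxidised − cell-mass equivalent = 3977 − 1.42 × 776.9 = 2874 kg O₂/d.

R_O ≈ 2870 kg O₂/d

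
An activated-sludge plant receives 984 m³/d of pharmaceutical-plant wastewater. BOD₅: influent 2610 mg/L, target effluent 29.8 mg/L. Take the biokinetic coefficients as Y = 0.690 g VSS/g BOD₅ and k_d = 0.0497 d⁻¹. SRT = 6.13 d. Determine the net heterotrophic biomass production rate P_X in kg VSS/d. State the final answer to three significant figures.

Correct the yield for decay: Y_obs = Y/(1 + k_d θ_c) = 0.690 / (1 + 0.0497 × 6.13) = 0.690 / 1.305 = 0.5289.
Q·(S₀ − S) = 984 × (2610 − 29.8) × 10⁻³ = 2539 kg/d removed.
Biomass produced: P_X = Y_obs·Q·ΔS = 0.5289 × 2539 ≈ 1343 kg VSS/d.

P_X ≈ 1340 kg VSS/d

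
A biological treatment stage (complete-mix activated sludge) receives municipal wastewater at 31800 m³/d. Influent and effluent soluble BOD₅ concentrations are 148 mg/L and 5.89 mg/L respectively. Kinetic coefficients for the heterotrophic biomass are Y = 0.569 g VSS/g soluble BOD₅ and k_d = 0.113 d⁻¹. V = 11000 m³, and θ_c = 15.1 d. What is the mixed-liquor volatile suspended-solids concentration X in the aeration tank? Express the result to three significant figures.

X ≈ 1300 mg/L

Solving the biomass balance for X: X = Y Q (S₀−S) θ_c / [V (1+k_d θ_c)] = 0.569 × 31800 × (148 − 5.89) × 15.1 / [11000 × (1 + 0.113 × 15.1)] = 1304 mg/L.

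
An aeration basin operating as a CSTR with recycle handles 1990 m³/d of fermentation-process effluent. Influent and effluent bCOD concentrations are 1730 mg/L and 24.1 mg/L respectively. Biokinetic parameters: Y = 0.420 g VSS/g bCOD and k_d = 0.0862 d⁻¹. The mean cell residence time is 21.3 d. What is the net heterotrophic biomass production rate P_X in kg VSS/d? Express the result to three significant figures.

Y_obs = Y / (1 + k_d θ_c) = 0.420 / (1 + 0.0862 × 21.3) = 0.420 / 2.836 = 0.1481.
Q·(S₀ − S) = 1990 × (1730 − 24.1) × 10⁻³ = 3395 kg/d removed.
So the net sludge growth is P_X = 0.1481 × 3395 = 502.7 kg VSS/d.

P_X ≈ 503 kg VSS/d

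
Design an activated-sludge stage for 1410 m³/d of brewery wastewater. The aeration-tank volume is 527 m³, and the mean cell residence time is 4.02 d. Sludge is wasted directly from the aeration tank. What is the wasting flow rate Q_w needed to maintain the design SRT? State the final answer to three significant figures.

Q_w ≈ 131 m³/d

For wasting at MLVSS concentration, Q_w = V/θ_c = 527.0/4.02 = 131.1 m³/d.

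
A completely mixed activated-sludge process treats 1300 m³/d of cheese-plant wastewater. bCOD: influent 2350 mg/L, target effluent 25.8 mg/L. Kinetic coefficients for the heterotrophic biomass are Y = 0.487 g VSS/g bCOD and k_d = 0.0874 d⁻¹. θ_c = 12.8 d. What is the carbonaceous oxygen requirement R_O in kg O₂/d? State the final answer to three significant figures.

R_O ≈ 2040 kg O₂/d

The observed yield is Y_obs = Y/(1 + k_d·θ_c) = 0.487 / (1 + 0.0874 × 12.8) = 0.487 / 2.119 = 0.2299 g VSS per g bCOD removed.
Q·(S₀ − S) = 1300 × (2350 − 25.8) × 10⁻³ = 3021 kg/d removed.
Biomass synthesised: P_X = Y_obs × 3021 = 694.5 kg VSS/d.
Carbonaceous O₂ demand = substrate oxidised − cell-mass equivalent = 3021 − 1.42 × 694.5 = 2035 kg O₂/d.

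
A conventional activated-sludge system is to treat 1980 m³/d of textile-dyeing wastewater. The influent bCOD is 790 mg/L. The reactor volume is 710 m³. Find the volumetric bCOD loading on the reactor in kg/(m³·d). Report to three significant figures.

L_v ≈ 2.20 kg bCOD/(m³·d)

Applied bCOD load per unit volume = Q·S₀/V = (1980 × 790/1000)/710.0 = 2.203 kg bCOD·m⁻³·d⁻¹.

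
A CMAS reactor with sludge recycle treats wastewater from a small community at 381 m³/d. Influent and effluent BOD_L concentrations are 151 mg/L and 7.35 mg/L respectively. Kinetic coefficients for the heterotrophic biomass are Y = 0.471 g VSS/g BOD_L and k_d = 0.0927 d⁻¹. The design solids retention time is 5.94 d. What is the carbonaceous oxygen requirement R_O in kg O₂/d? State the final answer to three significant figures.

Y_obs = Y / (1 + k_d θ_c) = 0.471 / (1 + 0.0927 × 5.94) = 0.471 / 1.551 = 0.3037.
ΔS = 151 − 7.35 = 143.7 mg/L, so the substrate removal rate is 381 × 143.7/1000 = 54.73 kg BOD_L/d.
Net sludge production P_X = 0.3037 × 54.73 = 16.62 kg VSS/d.
R_O = Q·ΔS − 1.42 P_X = 54.73 − 23.61 = 31.12 kg O₂/d.

R_O ≈ 31.1 kg O₂/d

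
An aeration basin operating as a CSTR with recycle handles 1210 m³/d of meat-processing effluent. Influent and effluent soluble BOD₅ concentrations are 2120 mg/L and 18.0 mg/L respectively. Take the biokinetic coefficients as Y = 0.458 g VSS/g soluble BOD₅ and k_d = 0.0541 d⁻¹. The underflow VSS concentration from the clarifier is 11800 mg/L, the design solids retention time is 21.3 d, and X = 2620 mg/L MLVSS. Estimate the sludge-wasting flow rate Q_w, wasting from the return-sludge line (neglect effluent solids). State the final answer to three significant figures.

Steady-state biomass mass balance: V·X·(1 + k_d·θ_c) = Y·Q·(S₀ − S)·θ_c, so V = 0.458 × 1210 × (2120 − 18.0) × 21.3 / [2620 × (1 + 0.0541 × 21.3)] = 2.48×10^7 / 5639 = 4400 m³.
θ_c = V·X/(Q_w·X_r) when wasting from the recycle, so Q_w = V·X/(θ_c·X_r) = 4400 × 2620 / (21.3 × 11800) = 45.87 m³/d.

Q_w ≈ 45.9 m³/d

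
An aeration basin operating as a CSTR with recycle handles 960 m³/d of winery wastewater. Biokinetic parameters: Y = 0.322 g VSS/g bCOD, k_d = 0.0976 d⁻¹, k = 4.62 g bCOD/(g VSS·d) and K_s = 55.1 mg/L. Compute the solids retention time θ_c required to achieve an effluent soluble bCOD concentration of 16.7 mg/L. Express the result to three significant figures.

θ_c ≈ 4.03 d

At the target effluent, Y k S/(K_s+S) = 0.322×4.62×16.7/71.80 = 0.3460 d⁻¹.
Then 1/θ_c = μ − k_d = 0.3460 − 0.0976 = 0.2484 d⁻¹, giving θ_c = 4.026 d.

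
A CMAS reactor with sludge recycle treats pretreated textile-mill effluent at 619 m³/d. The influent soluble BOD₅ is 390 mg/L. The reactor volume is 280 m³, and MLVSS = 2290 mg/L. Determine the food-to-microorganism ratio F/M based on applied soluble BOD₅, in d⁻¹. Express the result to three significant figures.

F/M = applied load / biomass = Q·S₀/(V·X) = 619 × 390 / (280.0 × 2290) = 0.3765 d⁻¹.

F/M ≈ 0.376 d⁻¹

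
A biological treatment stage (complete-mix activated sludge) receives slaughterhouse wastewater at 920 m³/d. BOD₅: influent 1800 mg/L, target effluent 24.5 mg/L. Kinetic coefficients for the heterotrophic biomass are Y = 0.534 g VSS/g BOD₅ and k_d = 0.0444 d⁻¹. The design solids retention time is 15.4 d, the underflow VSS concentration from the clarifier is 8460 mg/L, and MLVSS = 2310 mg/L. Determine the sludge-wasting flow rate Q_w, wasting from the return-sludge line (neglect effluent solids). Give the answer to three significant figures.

From the SRT design equation V = Y Q (S₀−S) θ_c / [X (1 + k_d θ_c)] = 0.534 × 920 × (1800 − 24.5) × 15.4 / [2310 × (1 + 0.0444 × 15.4)] = 1.34×10^7 / 3889 = 3454 m³.
Q_w = (V·X)/(θ_c X_r) = 3454 × 2310 / (15.4 × 8460) = 61.23 m³/d.

Q_w ≈ 61.2 m³/d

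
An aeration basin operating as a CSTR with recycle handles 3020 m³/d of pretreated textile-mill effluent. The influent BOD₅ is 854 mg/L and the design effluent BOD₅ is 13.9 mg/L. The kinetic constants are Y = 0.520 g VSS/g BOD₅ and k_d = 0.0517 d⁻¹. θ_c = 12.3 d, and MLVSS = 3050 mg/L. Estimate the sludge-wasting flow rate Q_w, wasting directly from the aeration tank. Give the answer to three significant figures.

Rearranging the biomass balance for a CMAS with decay, V = Y·Q·ΔS·θ_c / [X·(1+k_d θ_c)] = 0.520 × 3020 × (854 − 13.9) × 12.3 / [3050 × (1 + 0.0517 × 12.3)] = 1.62×10^7 / 4990 = 3252 m³.
With mixed-liquor wasting, θ_c = V/Q_w, so Q_w = V/θ_c = 3252/12.3 = 264.4 m³/d.

Q_w ≈ 264 m³/d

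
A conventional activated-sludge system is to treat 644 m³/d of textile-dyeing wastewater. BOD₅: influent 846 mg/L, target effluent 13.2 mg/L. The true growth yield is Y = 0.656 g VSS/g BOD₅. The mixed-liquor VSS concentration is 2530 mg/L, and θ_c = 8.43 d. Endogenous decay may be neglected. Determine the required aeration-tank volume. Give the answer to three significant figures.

V ≈ 1170 m³

V·X = Y·Q·ΔS·θ_c gives V = 0.656 × 644 × (846 − 13.2) × 8.43 / 2530 = 1172 m³.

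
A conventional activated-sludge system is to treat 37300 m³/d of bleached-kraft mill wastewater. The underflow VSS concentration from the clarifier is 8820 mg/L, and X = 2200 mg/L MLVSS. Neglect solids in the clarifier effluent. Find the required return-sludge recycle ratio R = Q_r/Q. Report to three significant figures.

R ≈ 0.332

R = Q_r/Q = X/(X_r − X) = 2200 / (8820 − 2200) = 0.3323.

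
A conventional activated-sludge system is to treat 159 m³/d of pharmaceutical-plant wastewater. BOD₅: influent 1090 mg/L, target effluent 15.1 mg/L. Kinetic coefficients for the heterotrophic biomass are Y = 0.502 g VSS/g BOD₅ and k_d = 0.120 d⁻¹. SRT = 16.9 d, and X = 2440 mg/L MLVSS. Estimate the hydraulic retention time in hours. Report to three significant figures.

Rearranging the biomass balance for a CMAS with decay, V = Y·Q·ΔS·θ_c / [X·(1+k_d θ_c)] = 0.502 × 159 × (1090 − 15.1) × 16.9 / [2440 × (1 + 0.120 × 16.9)] = 1.45×10^6 / 7388 = 196.3 m³.
Hydraulic retention time τ = V/Q = 196.3 / 159 = 1.234 d = 29.62 h.

τ ≈ 29.6 h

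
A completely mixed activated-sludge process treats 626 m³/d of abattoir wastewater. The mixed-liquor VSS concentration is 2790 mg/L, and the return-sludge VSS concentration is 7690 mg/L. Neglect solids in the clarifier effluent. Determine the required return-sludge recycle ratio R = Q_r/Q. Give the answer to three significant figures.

R ≈ 0.569

R = Q_r/Q = X/(X_r − X) = 2790 / (7690 − 2790) = 0.5694.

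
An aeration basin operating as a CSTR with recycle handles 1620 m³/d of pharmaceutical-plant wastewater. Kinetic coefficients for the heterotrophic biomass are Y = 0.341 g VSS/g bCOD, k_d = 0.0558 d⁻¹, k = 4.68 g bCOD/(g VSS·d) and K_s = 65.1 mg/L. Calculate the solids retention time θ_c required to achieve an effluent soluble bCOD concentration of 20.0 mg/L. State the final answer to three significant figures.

θ_c ≈ 3.13 d

Specific growth rate at S = 20.0 mg/L: μ = YkS/(K_s+S) = 0.341·4.68·20.0/(65.1+20.0) = 0.3751 d⁻¹.
Then 1/θ_c = μ − k_d = 0.3751 − 0.0558 = 0.3193 d⁻¹, giving θ_c = 3.132 d.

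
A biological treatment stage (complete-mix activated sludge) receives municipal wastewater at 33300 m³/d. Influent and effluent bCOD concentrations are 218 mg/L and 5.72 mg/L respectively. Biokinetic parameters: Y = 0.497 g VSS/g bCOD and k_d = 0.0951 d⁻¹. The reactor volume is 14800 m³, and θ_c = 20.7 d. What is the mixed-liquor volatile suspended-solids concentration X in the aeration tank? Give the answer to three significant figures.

Solving the biomass balance for X: X = Y Q (S₀−S) θ_c / [V (1+k_d θ_c)] = 0.497 × 33300 × (218 − 5.72) × 20.7 / [14800 × (1 + 0.0951 × 20.7)] = 1655 mg/L.

X ≈ 1660 mg/L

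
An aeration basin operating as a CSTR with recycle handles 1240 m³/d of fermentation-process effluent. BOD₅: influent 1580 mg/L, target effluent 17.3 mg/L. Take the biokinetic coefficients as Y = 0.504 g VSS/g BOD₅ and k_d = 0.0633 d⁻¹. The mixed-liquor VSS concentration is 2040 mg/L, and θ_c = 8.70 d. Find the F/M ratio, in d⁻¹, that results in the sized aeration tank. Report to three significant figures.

F/M ≈ 0.358 d⁻¹

From the SRT design equation V = Y Q (S₀−S) θ_c / [X (1 + k_d θ_c)] = 0.504 × 1240 × (1580 − 17.3) × 8.70 / [2040 × (1 + 0.0633 × 8.70)] = 8.5×10^6 / 3163 = 2686 m³.
F/M = Q·S₀ / (V·X) = 1240 × 1580 / (2686 × 2040) = 0.3576 g BOD₅·(g VSS·d)⁻¹.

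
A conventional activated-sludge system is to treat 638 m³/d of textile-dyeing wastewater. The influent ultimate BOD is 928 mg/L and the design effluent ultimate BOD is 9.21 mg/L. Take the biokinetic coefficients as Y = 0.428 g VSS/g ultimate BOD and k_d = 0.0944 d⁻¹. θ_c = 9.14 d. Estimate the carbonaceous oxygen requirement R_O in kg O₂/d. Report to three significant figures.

Observed yield with endogenous decay: Y_obs = Y / (1 + k_d·θ_c) = 0.428 / (1 + 0.0944 × 9.14) = 0.428 / 1.863 = 0.2298 g VSS/g ultimate BOD.
Substrate removed = Q·(S₀ − S) = 638 m³/d × (928 − 9.21) g/m³ = 5.86×10^5 g/d = 586.2 kg/d.
Biomass synthesised: P_X = Y_obs × 586.2 = 134.7 kg VSS/d.
R_O = Q·ΔS − 1.42 P_X = 586.2 − 191.2 = 394.9 kg O₂/d.

R_O ≈ 395 kg O₂/d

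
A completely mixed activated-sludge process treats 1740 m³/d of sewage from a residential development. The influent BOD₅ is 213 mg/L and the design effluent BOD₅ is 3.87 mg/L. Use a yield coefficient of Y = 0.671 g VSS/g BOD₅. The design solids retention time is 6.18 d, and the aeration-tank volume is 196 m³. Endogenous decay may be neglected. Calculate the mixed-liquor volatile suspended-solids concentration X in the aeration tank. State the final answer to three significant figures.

X ≈ 7700 mg/L

From V·X = Y·Q·(S₀ − S)·θ_c (decay neglected): X = 0.671 × 1740 × (213 − 3.87) × 6.18 / 196 = 7699 mg/L.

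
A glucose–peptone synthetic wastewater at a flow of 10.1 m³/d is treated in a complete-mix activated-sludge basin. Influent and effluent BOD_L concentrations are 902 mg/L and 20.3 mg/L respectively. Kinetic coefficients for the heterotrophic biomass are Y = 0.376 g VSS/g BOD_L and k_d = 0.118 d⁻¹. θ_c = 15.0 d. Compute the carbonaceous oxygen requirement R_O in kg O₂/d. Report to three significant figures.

Observed yield with endogenous decay: Y_obs = Y / (1 + k_d·θ_c) = 0.376 / (1 + 0.118 × 15.0) = 0.376 / 2.770 = 0.1357 g VSS/g BOD_L.
Q·(S₀ − S) = 10.1 × (902 − 20.3) × 10⁻³ = 8.905 kg/d removed.
P_X = Y_obs·Q·(S₀ − S) = 0.1357 × 8.905 = 1.209 kg VSS/d.
Carbonaceous O₂ demand = substrate oxidised − cell-mass equivalent = 8.905 − 1.42 × 1.209 = 7.189 kg O₂/d.

R_O ≈ 7.19 kg O₂/d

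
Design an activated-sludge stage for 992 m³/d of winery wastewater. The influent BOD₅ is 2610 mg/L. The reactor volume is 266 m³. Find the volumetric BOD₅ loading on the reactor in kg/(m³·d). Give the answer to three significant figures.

L_v ≈ 9.73 kg BOD₅/(m³·d)

Volumetric loading L_v = Q·S₀ / V = 992 × 2610 g/m³ / 266.0 m³ = 9734 g/(m³·d) = 9.734 kg BOD₅/(m³·d).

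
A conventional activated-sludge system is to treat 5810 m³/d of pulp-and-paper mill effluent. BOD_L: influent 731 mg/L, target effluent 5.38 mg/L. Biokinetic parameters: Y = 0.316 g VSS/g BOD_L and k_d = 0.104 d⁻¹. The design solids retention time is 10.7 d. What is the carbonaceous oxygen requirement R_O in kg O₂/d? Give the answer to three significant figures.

R_O ≈ 3320 kg O₂/d

Y_obs = Y / (1 + k_d θ_c) = 0.316 / (1 + 0.104 × 10.7) = 0.316 / 2.113 = 0.1496.
Q·(S₀ − S) = 5810 × (731 − 5.38) × 10⁻³ = 4216 kg/d removed.
Biomass synthesised: P_X = Y_obs × 4216 = 630.5 kg VSS/d.
Carbonaceous O₂ demand = substrate oxidised − cell-mass equivalent = 4216 − 1.42 × 630.5 = 3320 kg O₂/d.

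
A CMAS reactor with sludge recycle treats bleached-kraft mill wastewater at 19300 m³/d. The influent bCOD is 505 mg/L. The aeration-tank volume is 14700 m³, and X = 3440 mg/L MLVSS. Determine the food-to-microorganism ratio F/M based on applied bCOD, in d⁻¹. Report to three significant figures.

F/M ≈ 0.193 d⁻¹

Food-to-microorganism ratio F/M = Q S₀ / (V X) = 19300 × 505 / (14700 × 3440) = 0.1927 d⁻¹.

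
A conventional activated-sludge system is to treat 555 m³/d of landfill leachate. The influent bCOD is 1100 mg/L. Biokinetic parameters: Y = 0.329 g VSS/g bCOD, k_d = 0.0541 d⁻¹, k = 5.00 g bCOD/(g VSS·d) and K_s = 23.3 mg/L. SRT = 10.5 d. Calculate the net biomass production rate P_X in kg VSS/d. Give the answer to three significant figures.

P_X ≈ 128 kg VSS/d

From the Monod/SRT balance for a CMAS, S = K_s·(1+k_d θ_c)/[θ_c·(Y k − k_d) − 1] = 23.3 × (1 + 0.0541 × 10.5) / [10.5 × (0.329 × 5.00 − 0.0541) − 1] = 36.54 / 15.70 = 2.326 mg/L.
Y_obs = Y / (1 + k_d θ_c) = 0.329 / (1 + 0.0541 × 10.5) = 0.329 / 1.568 = 0.2098.
Substrate removed = Q·(S₀ − S) = 555 m³/d × (1100 − 2.33) g/m³ = 6.09×10^5 g/d = 609.2 kg/d.
Net biomass production P_X = Y_obs × Q·(S₀ − S) = 0.2098 × 609.2 = 127.8 kg VSS/d.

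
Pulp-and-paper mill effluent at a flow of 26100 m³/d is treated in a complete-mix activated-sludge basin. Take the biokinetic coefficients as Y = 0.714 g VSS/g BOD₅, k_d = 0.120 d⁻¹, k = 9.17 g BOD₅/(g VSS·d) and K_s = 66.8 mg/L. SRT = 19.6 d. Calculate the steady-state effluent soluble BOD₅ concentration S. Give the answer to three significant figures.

From the Monod/SRT balance for a CMAS, S = K_s·(1+k_d θ_c)/[θ_c·(Y k − k_d) − 1] = 66.8 × (1 + 0.120 × 19.6) / [19.6 × (0.714 × 9.17 − 0.120) − 1] = 223.9 / 125.0 = 1.792 mg/L.

S ≈ 1.79 mg/L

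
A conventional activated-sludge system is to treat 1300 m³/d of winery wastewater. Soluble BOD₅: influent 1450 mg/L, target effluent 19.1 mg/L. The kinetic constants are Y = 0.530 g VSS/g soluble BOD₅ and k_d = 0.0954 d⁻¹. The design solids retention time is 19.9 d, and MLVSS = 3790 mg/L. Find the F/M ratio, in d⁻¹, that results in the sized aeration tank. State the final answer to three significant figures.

F/M ≈ 0.278 d⁻¹

Rearranging the biomass balance for a CMAS with decay, V = Y·Q·ΔS·θ_c / [X·(1+k_d θ_c)] = 0.530 × 1300 × (1450 − 19.1) × 19.9 / [3790 × (1 + 0.0954 × 19.9)] = 1.96×10^7 / 10985 = 1786 m³.
F/M = Q·S₀ / (V·X) = 1300 × 1450 / (1786 × 3790) = 0.2785 g soluble BOD₅·(g VSS·d)⁻¹.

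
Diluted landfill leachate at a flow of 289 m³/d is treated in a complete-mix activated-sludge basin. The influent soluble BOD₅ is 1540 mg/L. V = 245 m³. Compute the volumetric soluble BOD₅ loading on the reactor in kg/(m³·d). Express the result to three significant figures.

L_v ≈ 1.82 kg soluble BOD₅/(m³·d)

L_v = Q S₀ / V = 289 × 1540 × 10⁻³ / 245.0 = 1.817 kg/(m³·d).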